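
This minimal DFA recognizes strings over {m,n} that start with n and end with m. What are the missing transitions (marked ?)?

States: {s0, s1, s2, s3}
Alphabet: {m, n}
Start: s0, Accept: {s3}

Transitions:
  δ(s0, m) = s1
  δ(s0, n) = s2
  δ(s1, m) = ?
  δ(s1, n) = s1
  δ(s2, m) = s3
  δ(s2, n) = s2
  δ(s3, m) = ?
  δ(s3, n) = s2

From the language and accept set, identify what each state tracks — s0: no input read; s1: started with m (dead); s2: started with n, last symbol n; s3: started with n, last symbol m.
Each missing δ(q, a) is the state matching the new tracked value after reading a.
δ(s1, m) = s1; δ(s3, m) = s3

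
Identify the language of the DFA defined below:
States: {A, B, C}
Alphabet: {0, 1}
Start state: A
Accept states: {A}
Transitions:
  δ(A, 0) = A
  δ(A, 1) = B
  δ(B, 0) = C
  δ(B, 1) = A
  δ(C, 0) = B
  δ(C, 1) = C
Testing a few strings:
  '1100' → accept
  '11' → accept
  '0' → accept
  '01' → reject
State roles: A=value ≡ 0 (mod 3); B=value ≡ 1 (mod 3); C=value ≡ 2 (mod 3)
All binary strings representing a multiple of 3 (read in base 2; leading zeros allowed and ε counts as 0)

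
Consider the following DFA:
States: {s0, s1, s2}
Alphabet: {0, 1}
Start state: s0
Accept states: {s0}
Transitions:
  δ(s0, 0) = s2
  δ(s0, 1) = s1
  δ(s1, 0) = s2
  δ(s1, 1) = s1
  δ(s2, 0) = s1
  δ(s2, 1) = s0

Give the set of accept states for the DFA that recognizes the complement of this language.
Complement accept states = All states \ Original accept states
= {s0, s1, s2} \ {s0}
{s1, s2}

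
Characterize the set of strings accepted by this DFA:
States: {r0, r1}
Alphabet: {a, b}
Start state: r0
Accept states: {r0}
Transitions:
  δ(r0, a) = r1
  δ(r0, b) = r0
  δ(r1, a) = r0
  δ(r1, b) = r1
Testing a few strings:
  'aba' → accept
  'a' → reject
  'bba' → reject
  'b' → accept
State roles: r0=even number of a's so far; r1=odd number of a's so far
All strings over {a,b} with an even number of a's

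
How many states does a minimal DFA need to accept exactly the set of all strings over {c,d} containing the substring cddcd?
By Myhill–Nerode, count the distinguishable equivalence classes: 6 classes — one per longest suffix of the input that is a prefix of 'cddcd' (lengths 0 through 4), plus an absorbing 'already seen cddcd' class.
6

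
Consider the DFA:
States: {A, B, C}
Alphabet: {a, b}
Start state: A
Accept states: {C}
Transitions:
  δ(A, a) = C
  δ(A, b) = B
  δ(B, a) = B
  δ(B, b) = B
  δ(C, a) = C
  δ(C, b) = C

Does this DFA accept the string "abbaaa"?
Processing string "abbaaa":
  A --a--> C
  C --b--> C
  C --b--> C
  C --a--> C
  C --a--> C
  C --a--> C
Final state: C
Accept states: {C}
Yes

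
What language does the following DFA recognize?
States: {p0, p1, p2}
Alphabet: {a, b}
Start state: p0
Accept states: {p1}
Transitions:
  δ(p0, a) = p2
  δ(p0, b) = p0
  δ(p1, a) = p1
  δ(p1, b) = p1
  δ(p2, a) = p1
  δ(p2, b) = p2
Testing a few strings:
  'aa' → accept
  'aab' → accept
  'abb' → reject
  'bba' → reject
State roles: p0=zero a's seen; p1=≥ two a's seen; p2=one a seen
All strings over {a,b} containing at least two a's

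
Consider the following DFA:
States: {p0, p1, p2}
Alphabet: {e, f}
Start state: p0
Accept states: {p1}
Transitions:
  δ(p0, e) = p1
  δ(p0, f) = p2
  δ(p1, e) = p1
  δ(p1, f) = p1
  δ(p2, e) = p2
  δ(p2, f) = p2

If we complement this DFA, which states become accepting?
Complement accept states = All states \ Original accept states
= {p0, p1, p2} \ {p1}
{p0, p2}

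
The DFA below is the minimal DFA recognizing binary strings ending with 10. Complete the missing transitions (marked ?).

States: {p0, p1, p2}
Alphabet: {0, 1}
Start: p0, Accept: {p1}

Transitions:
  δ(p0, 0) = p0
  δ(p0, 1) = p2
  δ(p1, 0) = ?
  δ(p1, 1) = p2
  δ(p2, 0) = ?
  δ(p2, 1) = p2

From the language and accept set, identify what each state tracks — p0: no suffix match; p1: suffix is 10; p2: one trailing 1.
Each missing δ(q, a) is the state matching the new tracked value after reading a.
δ(p1, 0) = p0; δ(p2, 0) = p1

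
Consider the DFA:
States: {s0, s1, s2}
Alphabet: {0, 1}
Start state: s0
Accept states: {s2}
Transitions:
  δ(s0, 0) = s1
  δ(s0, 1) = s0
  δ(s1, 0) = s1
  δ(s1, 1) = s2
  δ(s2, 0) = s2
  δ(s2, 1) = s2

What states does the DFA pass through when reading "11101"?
read '1': s0 → s0
  read '1': s0 → s0
  read '1': s0 → s0
  read '0': s0 → s1
  read '1': s1 → s2
s0 -> s0 -> s0 -> s0 -> s1 -> s2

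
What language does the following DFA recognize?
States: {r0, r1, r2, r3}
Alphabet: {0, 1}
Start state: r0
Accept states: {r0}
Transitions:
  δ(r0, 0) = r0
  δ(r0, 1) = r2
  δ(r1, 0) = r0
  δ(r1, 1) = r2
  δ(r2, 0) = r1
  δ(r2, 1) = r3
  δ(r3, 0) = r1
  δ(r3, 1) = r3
Testing a few strings:
  '0' → accept
  '10' → reject
  '00' → accept
  '1' → reject
State roles: r0=value ≡ 0 (mod 4); r1=value ≡ 2 (mod 4); r2=value ≡ 1 (mod 4); r3=value ≡ 3 (mod 4)
All binary strings representing a multiple of 4 (read in base 2; leading zeros allowed and ε counts as 0)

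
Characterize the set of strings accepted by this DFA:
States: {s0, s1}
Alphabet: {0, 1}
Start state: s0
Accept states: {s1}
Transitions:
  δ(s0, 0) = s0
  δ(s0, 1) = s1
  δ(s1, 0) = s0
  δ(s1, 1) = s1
Testing a few strings:
  '1' → accept
  '01' → accept
  '0' → reject
  '101' → accept
State roles: s0=last symbol not 1; s1=last symbol is 1
All binary strings ending with 1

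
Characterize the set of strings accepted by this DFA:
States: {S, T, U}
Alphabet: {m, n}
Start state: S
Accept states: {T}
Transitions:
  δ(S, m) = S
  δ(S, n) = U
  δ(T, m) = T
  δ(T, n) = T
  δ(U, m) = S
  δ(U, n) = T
Testing a few strings:
  'm' → reject
  'nmm' → reject
  'mmmm' → reject
  'nnmm' → accept
State roles: S=no progress toward nn; T=substring nn seen; U=one trailing n
All strings over {m,n} containing the substring nn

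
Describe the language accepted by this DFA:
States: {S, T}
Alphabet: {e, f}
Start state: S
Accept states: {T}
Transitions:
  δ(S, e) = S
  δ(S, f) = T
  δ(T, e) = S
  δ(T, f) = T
Testing a few strings:
  'f' → accept
  'ef' → accept
  'fef' → accept
  'fe' → reject
State roles: S=last symbol not f; T=last symbol is f
All strings over {e,f} ending with f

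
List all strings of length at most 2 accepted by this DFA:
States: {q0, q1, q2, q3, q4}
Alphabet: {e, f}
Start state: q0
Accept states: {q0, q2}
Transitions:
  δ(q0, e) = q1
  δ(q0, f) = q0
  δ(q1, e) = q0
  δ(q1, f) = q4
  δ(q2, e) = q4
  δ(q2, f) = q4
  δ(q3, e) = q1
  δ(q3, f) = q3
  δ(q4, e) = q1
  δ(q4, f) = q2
ε, f, ee, ff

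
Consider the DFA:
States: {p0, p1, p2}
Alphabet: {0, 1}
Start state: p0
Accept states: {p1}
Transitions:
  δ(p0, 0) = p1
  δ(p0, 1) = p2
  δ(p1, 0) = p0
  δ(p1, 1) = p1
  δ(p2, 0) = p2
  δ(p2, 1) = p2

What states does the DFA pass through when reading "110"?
read '1': p0 → p2
  read '1': p2 → p2
  read '0': p2 → p2
p0 -> p2 -> p2 -> p2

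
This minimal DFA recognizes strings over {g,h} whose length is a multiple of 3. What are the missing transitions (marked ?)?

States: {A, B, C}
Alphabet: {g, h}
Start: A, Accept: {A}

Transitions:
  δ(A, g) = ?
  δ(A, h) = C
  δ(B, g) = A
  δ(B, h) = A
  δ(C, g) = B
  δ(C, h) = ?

From the language and accept set, identify what each state tracks — A: length ≡ 0 (mod 3); B: length ≡ 2 (mod 3); C: length ≡ 1 (mod 3).
Each missing δ(q, a) is the state matching the new tracked value after reading a.
δ(A, g) = C; δ(C, h) = B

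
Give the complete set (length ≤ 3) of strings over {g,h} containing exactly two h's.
hh, ghh, hgh, hhg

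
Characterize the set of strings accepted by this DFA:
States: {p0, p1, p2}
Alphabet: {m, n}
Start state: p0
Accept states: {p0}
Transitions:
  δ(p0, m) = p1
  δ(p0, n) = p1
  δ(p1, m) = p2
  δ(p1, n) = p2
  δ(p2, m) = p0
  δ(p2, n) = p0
Testing a few strings:
  'nnnn' → reject
  'mn' → reject
  'mm' → reject
  'mnm' → accept
State roles: p0=length ≡ 0 (mod 3); p1=length ≡ 1 (mod 3); p2=length ≡ 2 (mod 3)
All strings over {m,n} whose length is a multiple of 3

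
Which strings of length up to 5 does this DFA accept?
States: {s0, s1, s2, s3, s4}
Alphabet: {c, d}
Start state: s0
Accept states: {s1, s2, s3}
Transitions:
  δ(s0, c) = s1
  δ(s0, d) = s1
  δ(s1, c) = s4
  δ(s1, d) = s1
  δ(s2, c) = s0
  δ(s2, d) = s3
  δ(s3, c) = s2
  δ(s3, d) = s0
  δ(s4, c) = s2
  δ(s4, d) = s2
c, d, cd, dd, ccc, ccd, cdd, dcc, dcd, ddd, cccd, ccdd, cdcc, cdcd, cddd, dccd, dcdd, ddcc, ddcd, dddd, ccccc, ccccd, cccdc, ccdcc, ccdcd, ccddc, cdccd, cdcdd, cddcc, cddcd, cdddd, dcccc, dcccd, dccdc, dcdcc, dcdcd, dcddc, ddccd, ddcdd, dddcc, dddcd, ddddd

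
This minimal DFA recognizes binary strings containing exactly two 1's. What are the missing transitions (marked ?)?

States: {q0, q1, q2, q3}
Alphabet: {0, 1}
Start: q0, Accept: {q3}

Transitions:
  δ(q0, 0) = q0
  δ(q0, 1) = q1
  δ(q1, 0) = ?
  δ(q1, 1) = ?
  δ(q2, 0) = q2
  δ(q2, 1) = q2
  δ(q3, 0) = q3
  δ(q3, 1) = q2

From the language and accept set, identify what each state tracks — q0: zero 1's; q1: one 1; q2: ≥ three 1's (dead); q3: two 1's.
Each missing δ(q, a) is the state matching the new tracked value after reading a.
δ(q1, 0) = q1; δ(q1, 1) = q3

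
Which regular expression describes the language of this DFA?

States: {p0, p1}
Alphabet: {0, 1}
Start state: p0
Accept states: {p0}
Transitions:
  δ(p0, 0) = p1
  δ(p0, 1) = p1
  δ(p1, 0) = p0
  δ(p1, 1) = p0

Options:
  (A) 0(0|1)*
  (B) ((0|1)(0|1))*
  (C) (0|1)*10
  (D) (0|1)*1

Check each option against the DFA on short strings; one disagreement eliminates an option:
  (A) 0(0|1)*: on ε the DFA stays in p0 and accepts (p0 ∈ Accept), but the regex does not match it → eliminate
  (B) ((0|1)(0|1))*: agrees with the DFA on every string of length ≤ 6
  (C) (0|1)*10: on ε the DFA stays in p0 and accepts (p0 ∈ Accept), but the regex does not match it → eliminate
  (D) (0|1)*1: on ε the DFA stays in p0 and accepts (p0 ∈ Accept), but the regex does not match it → eliminate
Only (B) is consistent with the DFA.
(B) ((0|1)(0|1))*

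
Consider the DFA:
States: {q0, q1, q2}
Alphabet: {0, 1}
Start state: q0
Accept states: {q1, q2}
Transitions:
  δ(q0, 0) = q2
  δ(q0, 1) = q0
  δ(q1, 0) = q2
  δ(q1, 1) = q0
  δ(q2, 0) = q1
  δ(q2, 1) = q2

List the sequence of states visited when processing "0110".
read '0': q0 → q2
  read '1': q2 → q2
  read '1': q2 → q2
  read '0': q2 → q1
q0 -> q2 -> q2 -> q2 -> q1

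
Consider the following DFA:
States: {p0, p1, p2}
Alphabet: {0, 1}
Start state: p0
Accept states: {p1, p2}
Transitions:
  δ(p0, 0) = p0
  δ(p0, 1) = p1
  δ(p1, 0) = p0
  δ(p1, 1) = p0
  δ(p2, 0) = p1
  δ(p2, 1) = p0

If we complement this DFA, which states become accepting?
Complement accept states = All states \ Original accept states
= {p0, p1, p2} \ {p1, p2}
{p0}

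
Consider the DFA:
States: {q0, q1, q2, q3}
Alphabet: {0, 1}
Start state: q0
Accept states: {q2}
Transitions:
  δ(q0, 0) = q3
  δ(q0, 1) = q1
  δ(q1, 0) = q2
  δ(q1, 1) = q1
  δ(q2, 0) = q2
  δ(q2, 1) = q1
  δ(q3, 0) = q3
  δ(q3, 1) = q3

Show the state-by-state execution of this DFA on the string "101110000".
read '1': q0 → q1
  read '0': q1 → q2
  read '1': q2 → q1
  read '1': q1 → q1
  read '1': q1 → q1
  read '0': q1 → q2
  read '0': q2 → q2
  read '0': q2 → q2
  read '0': q2 → q2
q0 -> q1 -> q2 -> q1 -> q1 -> q1 -> q2 -> q2 -> q2 -> q2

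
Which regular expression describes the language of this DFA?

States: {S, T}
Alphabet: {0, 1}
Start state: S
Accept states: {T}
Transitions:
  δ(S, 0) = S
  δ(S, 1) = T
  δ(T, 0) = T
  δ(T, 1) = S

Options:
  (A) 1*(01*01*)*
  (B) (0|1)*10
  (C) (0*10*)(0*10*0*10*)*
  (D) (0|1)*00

Check each option against the DFA on short strings; one disagreement eliminates an option:
  (A) 1*(01*01*)*: on ε the DFA stays in S and rejects (S ∉ Accept), but the regex matches it → eliminate
  (B) (0|1)*10: on '1' the DFA goes S → T and accepts (T ∈ Accept), but the regex does not match it → eliminate
  (C) (0*10*)(0*10*0*10*)*: agrees with the DFA on every string of length ≤ 6
  (D) (0|1)*00: on '1' the DFA goes S → T and accepts (T ∈ Accept), but the regex does not match it → eliminate
Only (C) is consistent with the DFA.
(C) (0*10*)(0*10*0*10*)*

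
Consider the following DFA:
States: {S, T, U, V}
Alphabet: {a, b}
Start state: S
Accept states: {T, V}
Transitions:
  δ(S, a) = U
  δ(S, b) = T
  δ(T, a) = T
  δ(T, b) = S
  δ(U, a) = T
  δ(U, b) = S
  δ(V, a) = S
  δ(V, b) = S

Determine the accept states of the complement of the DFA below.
Complement accept states = All states \ Original accept states
= {S, T, U, V} \ {T, V}
{S, U}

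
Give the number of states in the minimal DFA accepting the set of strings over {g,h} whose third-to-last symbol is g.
By Myhill–Nerode, count the distinguishable equivalence classes: 2^3 = 8 classes — the DFA must remember the last 3 symbols read; every pair of distinct length-3 suffixes is distinguishable by some continuation.
8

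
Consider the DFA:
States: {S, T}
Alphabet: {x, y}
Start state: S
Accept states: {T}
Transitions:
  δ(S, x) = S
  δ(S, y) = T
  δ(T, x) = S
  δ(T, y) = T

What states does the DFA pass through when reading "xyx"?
read 'x': S → S
  read 'y': S → T
  read 'x': T → S
S -> S -> T -> S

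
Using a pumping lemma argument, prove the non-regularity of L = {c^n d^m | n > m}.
Assume L is regular with pumping length p. Idea: pumping down the c-block drops the c-count to at most the d-count.
Choose s = c^(p+1) d^p ∈ L (|s| = 2p+1 ≥ p). By the pumping lemma, s = xyz with |xy| ≤ p, |y| > 0, so y = c^k with k ≥ 1. Take i = 0: xz = c^(p+1−k) d^p. Since k ≥ 1, p+1−k ≤ p, so the number of c's is no longer strictly greater than the number of d's, hence xz ∉ L.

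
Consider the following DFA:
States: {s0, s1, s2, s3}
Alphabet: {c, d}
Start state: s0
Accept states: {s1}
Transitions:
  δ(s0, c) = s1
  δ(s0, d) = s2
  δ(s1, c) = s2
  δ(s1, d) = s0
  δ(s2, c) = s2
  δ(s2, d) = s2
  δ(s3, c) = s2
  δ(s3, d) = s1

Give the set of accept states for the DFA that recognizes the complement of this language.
Complement accept states = All states \ Original accept states
= {s0, s1, s2, s3} \ {s1}
{s0, s2, s3}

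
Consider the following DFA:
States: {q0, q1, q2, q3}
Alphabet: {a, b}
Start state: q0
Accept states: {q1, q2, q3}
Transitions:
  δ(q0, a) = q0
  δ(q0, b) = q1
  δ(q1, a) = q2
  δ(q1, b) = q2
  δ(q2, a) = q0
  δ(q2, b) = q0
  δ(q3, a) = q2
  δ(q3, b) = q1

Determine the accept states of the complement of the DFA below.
Complement accept states = All states \ Original accept states
= {q0, q1, q2, q3} \ {q1, q2, q3}
{q0}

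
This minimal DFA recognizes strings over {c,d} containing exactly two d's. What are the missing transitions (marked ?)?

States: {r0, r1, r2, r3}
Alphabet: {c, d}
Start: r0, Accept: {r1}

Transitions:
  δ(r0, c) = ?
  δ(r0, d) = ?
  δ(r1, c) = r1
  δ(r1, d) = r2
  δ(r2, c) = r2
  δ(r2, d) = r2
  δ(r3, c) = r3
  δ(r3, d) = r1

From the language and accept set, identify what each state tracks — r0: zero d's; r1: two d's; r2: ≥ three d's (dead); r3: one d.
Each missing δ(q, a) is the state matching the new tracked value after reading a.
δ(r0, c) = r0; δ(r0, d) = r3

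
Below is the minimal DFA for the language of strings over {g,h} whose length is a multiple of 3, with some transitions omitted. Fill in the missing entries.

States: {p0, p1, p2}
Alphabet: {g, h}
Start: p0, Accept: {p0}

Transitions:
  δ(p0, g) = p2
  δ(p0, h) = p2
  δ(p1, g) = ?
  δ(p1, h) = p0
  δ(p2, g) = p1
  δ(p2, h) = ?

From the language and accept set, identify what each state tracks — p0: length ≡ 0 (mod 3); p1: length ≡ 2 (mod 3); p2: length ≡ 1 (mod 3).
Each missing δ(q, a) is the state matching the new tracked value after reading a.
δ(p1, g) = p0; δ(p2, h) = p1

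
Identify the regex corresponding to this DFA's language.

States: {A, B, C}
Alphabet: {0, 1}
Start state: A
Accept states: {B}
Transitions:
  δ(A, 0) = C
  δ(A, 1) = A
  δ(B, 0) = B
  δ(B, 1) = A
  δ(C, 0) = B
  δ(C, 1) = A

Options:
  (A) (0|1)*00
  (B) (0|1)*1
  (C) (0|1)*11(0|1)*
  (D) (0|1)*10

Check each option against the DFA on short strings; one disagreement eliminates an option:
  (A) (0|1)*00: agrees with the DFA on every string of length ≤ 6
  (B) (0|1)*1: on '1' the DFA goes A → A and rejects (A ∉ Accept), but the regex matches it → eliminate
  (C) (0|1)*11(0|1)*: on '00' the DFA goes A → C → B and accepts (B ∈ Accept), but the regex does not match it → eliminate
  (D) (0|1)*10: on '00' the DFA goes A → C → B and accepts (B ∈ Accept), but the regex does not match it → eliminate
Only (A) is consistent with the DFA.
(A) (0|1)*00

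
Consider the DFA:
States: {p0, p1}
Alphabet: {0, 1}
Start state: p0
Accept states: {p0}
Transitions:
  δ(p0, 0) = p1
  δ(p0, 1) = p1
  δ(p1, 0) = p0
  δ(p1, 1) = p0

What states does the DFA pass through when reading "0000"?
read '0': p0 → p1
  read '0': p1 → p0
  read '0': p0 → p1
  read '0': p1 → p0
p0 -> p1 -> p0 -> p1 -> p0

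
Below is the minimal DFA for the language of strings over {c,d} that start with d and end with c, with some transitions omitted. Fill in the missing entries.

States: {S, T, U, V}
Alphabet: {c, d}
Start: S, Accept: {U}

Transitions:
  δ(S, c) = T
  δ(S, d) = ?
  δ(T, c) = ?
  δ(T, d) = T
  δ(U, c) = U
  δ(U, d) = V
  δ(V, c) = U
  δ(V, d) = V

From the language and accept set, identify what each state tracks — S: no input read; T: started with c (dead); U: started with d, last symbol c; V: started with d, last symbol d.
Each missing δ(q, a) is the state matching the new tracked value after reading a.
δ(S, d) = V; δ(T, c) = T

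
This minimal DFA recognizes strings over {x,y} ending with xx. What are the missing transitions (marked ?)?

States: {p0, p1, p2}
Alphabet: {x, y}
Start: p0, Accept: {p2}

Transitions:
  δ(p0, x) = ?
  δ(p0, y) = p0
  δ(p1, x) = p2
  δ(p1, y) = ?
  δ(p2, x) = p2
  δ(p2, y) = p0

From the language and accept set, identify what each state tracks — p0: last symbol not x; p1: one trailing x; p2: two trailing x's.
Each missing δ(q, a) is the state matching the new tracked value after reading a.
δ(p0, x) = p1; δ(p1, y) = p0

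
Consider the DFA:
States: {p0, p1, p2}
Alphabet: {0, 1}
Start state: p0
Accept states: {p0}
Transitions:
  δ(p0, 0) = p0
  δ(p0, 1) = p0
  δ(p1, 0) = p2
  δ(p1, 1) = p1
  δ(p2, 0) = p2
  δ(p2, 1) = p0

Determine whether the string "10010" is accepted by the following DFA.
Processing string "10010":
  p0 --1--> p0
  p0 --0--> p0
  p0 --0--> p0
  p0 --1--> p0
  p0 --0--> p0
Final state: p0
Accept states: {p0}
Yes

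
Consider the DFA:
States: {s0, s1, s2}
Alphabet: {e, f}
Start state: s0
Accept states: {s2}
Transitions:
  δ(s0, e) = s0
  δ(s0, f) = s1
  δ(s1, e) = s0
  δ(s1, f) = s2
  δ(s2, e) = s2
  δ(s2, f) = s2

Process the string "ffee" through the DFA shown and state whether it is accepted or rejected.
Processing string "ffee":
  s0 --f--> s1
  s1 --f--> s2
  s2 --e--> s2
  s2 --e--> s2
Final state: s2
Accept states: {s2}
Yes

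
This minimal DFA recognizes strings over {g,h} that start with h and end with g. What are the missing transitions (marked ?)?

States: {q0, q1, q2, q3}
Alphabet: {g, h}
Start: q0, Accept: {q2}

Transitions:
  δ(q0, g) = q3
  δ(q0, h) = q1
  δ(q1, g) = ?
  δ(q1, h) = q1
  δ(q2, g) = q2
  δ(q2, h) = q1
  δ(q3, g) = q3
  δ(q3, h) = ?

From the language and accept set, identify what each state tracks — q0: no input read; q1: started with h, last symbol h; q2: started with h, last symbol g; q3: started with g (dead).
Each missing δ(q, a) is the state matching the new tracked value after reading a.
δ(q1, g) = q2; δ(q3, h) = q3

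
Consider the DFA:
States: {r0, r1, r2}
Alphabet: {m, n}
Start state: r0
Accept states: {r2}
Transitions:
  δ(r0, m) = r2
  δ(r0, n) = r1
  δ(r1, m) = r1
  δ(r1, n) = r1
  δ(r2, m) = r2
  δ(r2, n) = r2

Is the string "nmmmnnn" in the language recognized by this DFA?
Processing string "nmmmnnn":
  r0 --n--> r1
  r1 --m--> r1
  r1 --m--> r1
  r1 --m--> r1
  r1 --n--> r1
  r1 --n--> r1
  r1 --n--> r1
Final state: r1
Accept states: {r2}
No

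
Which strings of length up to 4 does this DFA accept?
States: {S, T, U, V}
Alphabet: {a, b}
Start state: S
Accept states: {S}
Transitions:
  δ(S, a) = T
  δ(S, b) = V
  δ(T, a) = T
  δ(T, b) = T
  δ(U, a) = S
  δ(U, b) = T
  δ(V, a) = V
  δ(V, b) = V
ε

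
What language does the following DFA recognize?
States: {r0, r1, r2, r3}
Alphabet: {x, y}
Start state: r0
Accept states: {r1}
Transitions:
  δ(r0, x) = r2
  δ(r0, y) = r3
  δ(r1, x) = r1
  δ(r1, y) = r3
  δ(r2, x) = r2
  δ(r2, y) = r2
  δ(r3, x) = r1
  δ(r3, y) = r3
Testing a few strings:
  'xyx' → reject
  'xyy' → reject
  'y' → reject
  'yx' → accept
State roles: r0=no input read; r1=started with y, last symbol x; r2=started with x (dead); r3=started with y, last symbol y
All strings over {x,y} that start with y and end with x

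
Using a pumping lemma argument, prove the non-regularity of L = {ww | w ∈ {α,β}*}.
Assume L is regular with pumping length p. Idea: pumping the leading α-block breaks the equality of the two halves.
Choose s = α^p β α^p β ∈ L (with w = α^p β). |s| = 2p+2 ≥ p. By the pumping lemma, s = xyz with |xy| ≤ p, |y| > 0, so y = α^k with k ≥ 1, in the first α-block. Then xy²z = α^(p+k) β α^p β, of length 2p+2+k. If k is odd this length is odd, so it cannot be of the form ww. If k is even, each half has length p+1+k/2 ≤ p+k, so the first half lies entirely inside the leading α-block and contains no β, while the second half ends in β; the halves differ. Either way xy²z ∉ L.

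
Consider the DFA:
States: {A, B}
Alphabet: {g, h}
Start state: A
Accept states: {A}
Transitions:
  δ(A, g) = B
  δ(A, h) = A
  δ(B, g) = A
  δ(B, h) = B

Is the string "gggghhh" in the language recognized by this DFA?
Processing string "gggghhh":
  A --g--> B
  B --g--> A
  A --g--> B
  B --g--> A
  A --h--> A
  A --h--> A
  A --h--> A
Final state: A
Accept states: {A}
Yes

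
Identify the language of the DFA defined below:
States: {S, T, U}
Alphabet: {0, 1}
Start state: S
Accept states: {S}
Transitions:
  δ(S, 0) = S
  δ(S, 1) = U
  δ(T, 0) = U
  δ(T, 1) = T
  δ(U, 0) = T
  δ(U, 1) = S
Testing a few strings:
  '1110' → reject
  '00' → accept
  '0010' → reject
  '1' → reject
State roles: S=value ≡ 0 (mod 3); T=value ≡ 2 (mod 3); U=value ≡ 1 (mod 3)
All binary strings representing a multiple of 3 (read in base 2; leading zeros allowed and ε counts as 0)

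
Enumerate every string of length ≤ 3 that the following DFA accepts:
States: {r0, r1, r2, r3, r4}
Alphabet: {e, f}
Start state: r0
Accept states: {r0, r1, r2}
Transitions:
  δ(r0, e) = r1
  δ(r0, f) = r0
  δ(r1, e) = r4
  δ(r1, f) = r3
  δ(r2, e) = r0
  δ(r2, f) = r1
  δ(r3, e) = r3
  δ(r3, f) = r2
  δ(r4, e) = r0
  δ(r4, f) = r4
ε, e, f, fe, ff, eee, eff, ffe, fff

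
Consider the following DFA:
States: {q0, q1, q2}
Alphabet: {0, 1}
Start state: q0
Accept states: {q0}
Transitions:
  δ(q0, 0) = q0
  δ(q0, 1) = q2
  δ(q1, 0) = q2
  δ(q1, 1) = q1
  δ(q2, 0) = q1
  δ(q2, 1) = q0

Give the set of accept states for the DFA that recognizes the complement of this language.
Complement accept states = All states \ Original accept states
= {q0, q1, q2} \ {q0}
{q1, q2}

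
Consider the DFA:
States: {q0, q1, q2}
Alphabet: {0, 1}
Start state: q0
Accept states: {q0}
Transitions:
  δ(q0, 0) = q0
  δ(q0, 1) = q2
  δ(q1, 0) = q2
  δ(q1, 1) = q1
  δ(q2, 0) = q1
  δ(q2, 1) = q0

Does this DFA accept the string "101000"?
Processing string "101000":
  q0 --1--> q2
  q2 --0--> q1
  q1 --1--> q1
  q1 --0--> q2
  q2 --0--> q1
  q1 --0--> q2
Final state: q2
Accept states: {q0}
No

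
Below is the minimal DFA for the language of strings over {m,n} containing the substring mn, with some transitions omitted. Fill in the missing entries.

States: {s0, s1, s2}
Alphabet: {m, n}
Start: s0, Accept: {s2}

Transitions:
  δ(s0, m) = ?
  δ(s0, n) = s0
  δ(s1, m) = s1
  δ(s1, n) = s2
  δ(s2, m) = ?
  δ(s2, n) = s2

From the language and accept set, identify what each state tracks — s0: no m seen yet; s1: seen a m, waiting for n; s2: substring mn seen.
Each missing δ(q, a) is the state matching the new tracked value after reading a.
δ(s0, m) = s1; δ(s2, m) = s2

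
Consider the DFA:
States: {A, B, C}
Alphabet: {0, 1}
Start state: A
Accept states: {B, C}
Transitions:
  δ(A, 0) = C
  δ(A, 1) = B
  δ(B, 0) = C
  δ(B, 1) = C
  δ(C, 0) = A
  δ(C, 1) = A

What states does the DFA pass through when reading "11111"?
read '1': A → B
  read '1': B → C
  read '1': C → A
  read '1': A → B
  read '1': B → C
A -> B -> C -> A -> B -> C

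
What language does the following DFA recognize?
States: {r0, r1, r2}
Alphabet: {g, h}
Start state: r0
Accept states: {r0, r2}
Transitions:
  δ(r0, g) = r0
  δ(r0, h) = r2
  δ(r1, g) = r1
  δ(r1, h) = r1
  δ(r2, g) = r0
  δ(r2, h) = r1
Testing a few strings:
  'gghg' → accept
  'gg' → accept
  'hggg' → accept
  'g' → accept
State roles: r0=last symbol not h (ok); r1=saw hh (dead); r2=last symbol h (ok)
All strings over {g,h} with no two consecutive h's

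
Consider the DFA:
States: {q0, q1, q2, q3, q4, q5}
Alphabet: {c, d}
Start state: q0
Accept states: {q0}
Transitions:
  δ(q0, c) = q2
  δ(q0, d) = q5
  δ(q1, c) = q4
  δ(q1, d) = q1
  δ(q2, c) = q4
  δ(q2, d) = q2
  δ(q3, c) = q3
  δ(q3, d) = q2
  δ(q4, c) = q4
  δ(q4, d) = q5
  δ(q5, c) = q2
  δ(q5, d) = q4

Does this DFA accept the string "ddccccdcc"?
Processing string "ddccccdcc":
  q0 --d--> q5
  q5 --d--> q4
  q4 --c--> q4
  q4 --c--> q4
  q4 --c--> q4
  q4 --c--> q4
  q4 --d--> q5
  q5 --c--> q2
  q2 --c--> q4
Final state: q4
Accept states: {q0}
No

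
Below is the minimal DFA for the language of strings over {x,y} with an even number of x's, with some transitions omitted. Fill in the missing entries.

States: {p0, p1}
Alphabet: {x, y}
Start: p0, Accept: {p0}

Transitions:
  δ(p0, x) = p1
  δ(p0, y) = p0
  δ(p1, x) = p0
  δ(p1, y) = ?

From the language and accept set, identify what each state tracks — p0: even number of x's so far; p1: odd number of x's so far.
Each missing δ(q, a) is the state matching the new tracked value after reading a.
δ(p1, y) = p1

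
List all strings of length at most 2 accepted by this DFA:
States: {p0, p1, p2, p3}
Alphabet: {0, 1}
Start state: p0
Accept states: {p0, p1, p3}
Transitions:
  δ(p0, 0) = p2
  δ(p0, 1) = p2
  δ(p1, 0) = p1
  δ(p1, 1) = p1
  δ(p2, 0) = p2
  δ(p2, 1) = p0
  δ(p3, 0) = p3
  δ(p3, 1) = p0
ε, 01, 11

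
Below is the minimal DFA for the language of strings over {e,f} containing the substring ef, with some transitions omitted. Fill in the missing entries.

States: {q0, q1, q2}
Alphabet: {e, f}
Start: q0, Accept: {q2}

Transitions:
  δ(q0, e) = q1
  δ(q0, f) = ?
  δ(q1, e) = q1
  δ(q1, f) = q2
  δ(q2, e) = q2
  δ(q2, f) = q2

From the language and accept set, identify what each state tracks — q0: no e seen yet; q1: seen a e, waiting for f; q2: substring ef seen.
Each missing δ(q, a) is the state matching the new tracked value after reading a.
δ(q0, f) = q0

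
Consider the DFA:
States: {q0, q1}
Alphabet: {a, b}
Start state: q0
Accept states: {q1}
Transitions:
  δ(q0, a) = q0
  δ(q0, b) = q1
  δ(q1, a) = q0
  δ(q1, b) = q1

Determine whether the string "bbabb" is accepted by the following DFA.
Processing string "bbabb":
  q0 --b--> q1
  q1 --b--> q1
  q1 --a--> q0
  q0 --b--> q1
  q1 --b--> q1
Final state: q1
Accept states: {q1}
Yes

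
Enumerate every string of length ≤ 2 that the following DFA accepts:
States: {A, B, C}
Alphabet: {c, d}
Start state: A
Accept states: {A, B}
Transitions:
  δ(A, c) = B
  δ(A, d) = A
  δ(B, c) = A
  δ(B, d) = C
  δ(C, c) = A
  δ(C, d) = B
ε, c, d, cc, dc, dd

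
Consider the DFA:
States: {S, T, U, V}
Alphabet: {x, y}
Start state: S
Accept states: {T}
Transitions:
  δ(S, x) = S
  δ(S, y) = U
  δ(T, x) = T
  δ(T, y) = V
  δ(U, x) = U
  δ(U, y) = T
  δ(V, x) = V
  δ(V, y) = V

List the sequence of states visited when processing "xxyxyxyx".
read 'x': S → S
  read 'x': S → S
  read 'y': S → U
  read 'x': U → U
  read 'y': U → T
  read 'x': T → T
  read 'y': T → V
  read 'x': V → V
S -> S -> S -> U -> U -> T -> T -> V -> V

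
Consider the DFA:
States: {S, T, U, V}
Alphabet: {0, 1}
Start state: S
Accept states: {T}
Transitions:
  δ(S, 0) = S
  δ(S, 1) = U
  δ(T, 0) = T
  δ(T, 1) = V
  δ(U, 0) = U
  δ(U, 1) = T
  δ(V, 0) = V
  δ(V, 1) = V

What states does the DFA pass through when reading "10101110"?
read '1': S → U
  read '0': U → U
  read '1': U → T
  read '0': T → T
  read '1': T → V
  read '1': V → V
  read '1': V → V
  read '0': V → V
S -> U -> U -> T -> T -> V -> V -> V -> V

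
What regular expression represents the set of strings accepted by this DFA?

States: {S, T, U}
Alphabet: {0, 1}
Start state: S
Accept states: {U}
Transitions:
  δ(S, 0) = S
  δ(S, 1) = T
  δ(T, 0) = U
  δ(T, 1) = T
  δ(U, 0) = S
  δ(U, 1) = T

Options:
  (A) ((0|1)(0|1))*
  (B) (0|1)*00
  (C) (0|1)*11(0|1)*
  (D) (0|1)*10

Check each option against the DFA on short strings; one disagreement eliminates an option:
  (A) ((0|1)(0|1))*: on ε the DFA stays in S and rejects (S ∉ Accept), but the regex matches it → eliminate
  (B) (0|1)*00: on '00' the DFA goes S → S → S and rejects (S ∉ Accept), but the regex matches it → eliminate
  (C) (0|1)*11(0|1)*: on '10' the DFA goes S → T → U and accepts (U ∈ Accept), but the regex does not match it → eliminate
  (D) (0|1)*10: agrees with the DFA on every string of length ≤ 6
Only (D) is consistent with the DFA.
(D) (0|1)*10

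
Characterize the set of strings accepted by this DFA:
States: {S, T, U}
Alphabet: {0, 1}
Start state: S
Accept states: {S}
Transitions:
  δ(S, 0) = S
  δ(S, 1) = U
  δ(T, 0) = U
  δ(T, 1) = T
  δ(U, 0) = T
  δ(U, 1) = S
Testing a few strings:
  '1' → reject
  '0' → accept
  '10' → reject
  '00' → accept
State roles: S=value ≡ 0 (mod 3); T=value ≡ 2 (mod 3); U=value ≡ 1 (mod 3)
All binary strings representing a multiple of 3 (read in base 2; leading zeros allowed and ε counts as 0)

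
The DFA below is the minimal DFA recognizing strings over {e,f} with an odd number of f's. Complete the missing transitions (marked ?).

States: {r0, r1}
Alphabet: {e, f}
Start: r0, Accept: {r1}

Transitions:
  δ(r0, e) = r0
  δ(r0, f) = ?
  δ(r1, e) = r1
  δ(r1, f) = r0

From the language and accept set, identify what each state tracks — r0: even number of f's so far; r1: odd number of f's so far.
Each missing δ(q, a) is the state matching the new tracked value after reading a.
δ(r0, f) = r1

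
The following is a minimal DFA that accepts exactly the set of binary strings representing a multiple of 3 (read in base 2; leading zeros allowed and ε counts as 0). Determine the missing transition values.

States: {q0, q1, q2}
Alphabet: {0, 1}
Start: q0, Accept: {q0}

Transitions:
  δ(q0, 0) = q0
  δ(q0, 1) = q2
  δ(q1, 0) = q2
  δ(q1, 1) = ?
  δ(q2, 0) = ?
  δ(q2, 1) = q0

From the language and accept set, identify what each state tracks — q0: value ≡ 0 (mod 3); q1: value ≡ 2 (mod 3); q2: value ≡ 1 (mod 3).
Each missing δ(q, a) is the state matching the new tracked value after reading a.
δ(q1, 1) = q1; δ(q2, 0) = q1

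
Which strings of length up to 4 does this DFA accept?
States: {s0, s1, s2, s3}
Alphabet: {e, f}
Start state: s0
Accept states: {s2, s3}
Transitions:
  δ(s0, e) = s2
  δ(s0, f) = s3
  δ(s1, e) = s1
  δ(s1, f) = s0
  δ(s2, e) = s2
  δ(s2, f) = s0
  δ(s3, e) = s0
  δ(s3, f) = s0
e, f, ee, eee, efe, eff, fee, fef, ffe, fff, eeee, eefe, eeff, efee, feee, ffee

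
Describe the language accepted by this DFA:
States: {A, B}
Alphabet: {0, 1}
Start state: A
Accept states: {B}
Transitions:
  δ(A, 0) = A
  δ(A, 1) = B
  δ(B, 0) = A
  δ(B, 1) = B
Testing a few strings:
  '1' → accept
  '11' → accept
  '0' → reject
  '100' → reject
State roles: A=last symbol not 1; B=last symbol is 1
All binary strings ending with 1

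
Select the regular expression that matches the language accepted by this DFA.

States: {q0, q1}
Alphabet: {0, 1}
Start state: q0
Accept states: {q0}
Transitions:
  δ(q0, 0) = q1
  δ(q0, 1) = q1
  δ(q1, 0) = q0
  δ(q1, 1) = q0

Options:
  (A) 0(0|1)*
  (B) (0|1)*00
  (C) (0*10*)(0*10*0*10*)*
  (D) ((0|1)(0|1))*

Check each option against the DFA on short strings; one disagreement eliminates an option:
  (A) 0(0|1)*: on ε the DFA stays in q0 and accepts (q0 ∈ Accept), but the regex does not match it → eliminate
  (B) (0|1)*00: on ε the DFA stays in q0 and accepts (q0 ∈ Accept), but the regex does not match it → eliminate
  (C) (0*10*)(0*10*0*10*)*: on ε the DFA stays in q0 and accepts (q0 ∈ Accept), but the regex does not match it → eliminate
  (D) ((0|1)(0|1))*: agrees with the DFA on every string of length ≤ 6
Only (D) is consistent with the DFA.
(D) ((0|1)(0|1))*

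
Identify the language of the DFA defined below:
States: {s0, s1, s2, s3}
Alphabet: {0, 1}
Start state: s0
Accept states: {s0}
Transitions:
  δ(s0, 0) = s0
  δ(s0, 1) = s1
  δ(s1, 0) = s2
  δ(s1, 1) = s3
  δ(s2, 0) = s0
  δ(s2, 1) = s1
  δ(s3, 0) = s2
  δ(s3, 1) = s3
Testing a few strings:
  '001' → reject
  '0100' → accept
  '0' → accept
  '10' → reject
State roles: s0=value ≡ 0 (mod 4); s1=value ≡ 1 (mod 4); s2=value ≡ 2 (mod 4); s3=value ≡ 3 (mod 4)
All binary strings representing a multiple of 4 (read in base 2; leading zeros allowed and ε counts as 0)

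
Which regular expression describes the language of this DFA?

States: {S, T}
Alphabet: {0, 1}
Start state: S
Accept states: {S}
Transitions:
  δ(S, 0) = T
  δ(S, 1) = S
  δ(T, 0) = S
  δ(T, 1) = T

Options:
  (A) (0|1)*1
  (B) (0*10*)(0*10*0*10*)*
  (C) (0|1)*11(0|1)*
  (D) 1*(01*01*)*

Check each option against the DFA on short strings; one disagreement eliminates an option:
  (A) (0|1)*1: on ε the DFA stays in S and accepts (S ∈ Accept), but the regex does not match it → eliminate
  (B) (0*10*)(0*10*0*10*)*: on ε the DFA stays in S and accepts (S ∈ Accept), but the regex does not match it → eliminate
  (C) (0|1)*11(0|1)*: on ε the DFA stays in S and accepts (S ∈ Accept), but the regex does not match it → eliminate
  (D) 1*(01*01*)*: agrees with the DFA on every string of length ≤ 6
Only (D) is consistent with the DFA.
(D) 1*(01*01*)*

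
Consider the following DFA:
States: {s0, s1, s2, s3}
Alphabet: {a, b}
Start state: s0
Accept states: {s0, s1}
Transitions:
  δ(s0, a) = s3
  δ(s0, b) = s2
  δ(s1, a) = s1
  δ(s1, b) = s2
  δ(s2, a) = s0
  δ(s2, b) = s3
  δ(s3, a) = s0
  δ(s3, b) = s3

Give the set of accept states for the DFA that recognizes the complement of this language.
Complement accept states = All states \ Original accept states
= {s0, s1, s2, s3} \ {s0, s1}
{s2, s3}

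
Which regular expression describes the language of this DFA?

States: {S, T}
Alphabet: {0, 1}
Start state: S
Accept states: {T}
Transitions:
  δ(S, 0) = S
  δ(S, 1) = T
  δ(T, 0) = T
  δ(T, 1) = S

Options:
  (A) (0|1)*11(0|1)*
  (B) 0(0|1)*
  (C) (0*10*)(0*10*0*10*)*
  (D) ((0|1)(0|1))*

Check each option against the DFA on short strings; one disagreement eliminates an option:
  (A) (0|1)*11(0|1)*: on '1' the DFA goes S → T and accepts (T ∈ Accept), but the regex does not match it → eliminate
  (B) 0(0|1)*: on '0' the DFA goes S → S and rejects (S ∉ Accept), but the regex matches it → eliminate
  (C) (0*10*)(0*10*0*10*)*: agrees with the DFA on every string of length ≤ 6
  (D) ((0|1)(0|1))*: on ε the DFA stays in S and rejects (S ∉ Accept), but the regex matches it → eliminate
Only (C) is consistent with the DFA.
(C) (0*10*)(0*10*0*10*)*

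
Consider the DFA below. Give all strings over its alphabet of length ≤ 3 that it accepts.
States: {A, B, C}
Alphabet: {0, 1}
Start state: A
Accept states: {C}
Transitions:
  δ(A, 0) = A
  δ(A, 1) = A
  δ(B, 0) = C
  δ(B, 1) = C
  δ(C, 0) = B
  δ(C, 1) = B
None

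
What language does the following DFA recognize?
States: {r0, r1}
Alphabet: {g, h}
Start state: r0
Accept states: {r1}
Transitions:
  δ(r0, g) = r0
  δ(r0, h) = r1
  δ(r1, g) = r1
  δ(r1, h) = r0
Testing a few strings:
  'hh' → reject
  'hhh' → accept
  'g' → reject
  'gh' → accept
State roles: r0=even number of h's so far; r1=odd number of h's so far
All strings over {g,h} with an odd number of h's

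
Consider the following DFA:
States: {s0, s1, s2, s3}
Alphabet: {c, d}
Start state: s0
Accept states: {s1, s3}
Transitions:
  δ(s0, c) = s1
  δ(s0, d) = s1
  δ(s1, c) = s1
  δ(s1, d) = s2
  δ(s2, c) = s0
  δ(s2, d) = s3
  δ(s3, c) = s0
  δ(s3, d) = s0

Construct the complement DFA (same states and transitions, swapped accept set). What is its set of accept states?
Complement accept states = All states \ Original accept states
= {s0, s1, s2, s3} \ {s1, s3}
{s0, s2}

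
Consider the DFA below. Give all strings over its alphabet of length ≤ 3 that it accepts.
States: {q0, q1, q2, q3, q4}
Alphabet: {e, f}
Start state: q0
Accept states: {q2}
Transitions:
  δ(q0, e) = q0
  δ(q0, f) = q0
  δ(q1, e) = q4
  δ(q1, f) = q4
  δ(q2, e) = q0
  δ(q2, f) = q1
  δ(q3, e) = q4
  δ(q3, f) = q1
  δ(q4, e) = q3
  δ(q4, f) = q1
None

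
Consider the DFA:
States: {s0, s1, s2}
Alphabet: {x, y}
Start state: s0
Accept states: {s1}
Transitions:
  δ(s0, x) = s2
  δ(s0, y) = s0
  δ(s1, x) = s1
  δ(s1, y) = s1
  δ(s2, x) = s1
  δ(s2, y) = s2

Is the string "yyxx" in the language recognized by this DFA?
Processing string "yyxx":
  s0 --y--> s0
  s0 --y--> s0
  s0 --x--> s2
  s2 --x--> s1
Final state: s1
Accept states: {s1}
Yes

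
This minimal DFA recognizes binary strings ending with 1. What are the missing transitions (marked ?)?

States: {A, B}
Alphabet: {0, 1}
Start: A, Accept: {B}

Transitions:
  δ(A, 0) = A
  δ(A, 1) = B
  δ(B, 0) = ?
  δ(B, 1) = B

From the language and accept set, identify what each state tracks — A: last symbol not 1; B: last symbol is 1.
Each missing δ(q, a) is the state matching the new tracked value after reading a.
δ(B, 0) = A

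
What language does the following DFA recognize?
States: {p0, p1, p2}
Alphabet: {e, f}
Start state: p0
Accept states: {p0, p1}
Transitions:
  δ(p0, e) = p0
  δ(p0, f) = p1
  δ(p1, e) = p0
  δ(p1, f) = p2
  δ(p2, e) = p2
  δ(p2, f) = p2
Testing a few strings:
  'e' → accept
  'eff' → reject
  'feff' → reject
  'feef' → accept
State roles: p0=last symbol not f (ok); p1=last symbol f (ok); p2=saw ff (dead)
All strings over {e,f} with no two consecutive f's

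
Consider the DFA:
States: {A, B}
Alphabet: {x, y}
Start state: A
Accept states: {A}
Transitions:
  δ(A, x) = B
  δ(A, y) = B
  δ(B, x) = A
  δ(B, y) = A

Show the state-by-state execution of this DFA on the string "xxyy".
read 'x': A → B
  read 'x': B → A
  read 'y': A → B
  read 'y': B → A
A -> B -> A -> B -> A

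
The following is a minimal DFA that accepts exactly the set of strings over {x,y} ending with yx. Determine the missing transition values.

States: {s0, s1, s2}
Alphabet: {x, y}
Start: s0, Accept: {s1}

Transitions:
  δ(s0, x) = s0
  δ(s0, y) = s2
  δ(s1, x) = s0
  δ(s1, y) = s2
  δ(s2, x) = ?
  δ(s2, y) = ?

From the language and accept set, identify what each state tracks — s0: no suffix match; s1: suffix is yx; s2: one trailing y.
Each missing δ(q, a) is the state matching the new tracked value after reading a.
δ(s2, x) = s1; δ(s2, y) = s2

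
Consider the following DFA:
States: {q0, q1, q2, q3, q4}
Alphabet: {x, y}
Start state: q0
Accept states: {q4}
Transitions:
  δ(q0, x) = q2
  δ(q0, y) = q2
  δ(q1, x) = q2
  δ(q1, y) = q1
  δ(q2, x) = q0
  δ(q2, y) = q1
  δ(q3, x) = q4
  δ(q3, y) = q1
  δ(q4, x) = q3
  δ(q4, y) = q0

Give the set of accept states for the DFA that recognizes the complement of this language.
Complement accept states = All states \ Original accept states
= {q0, q1, q2, q3, q4} \ {q4}
{q0, q1, q2, q3}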